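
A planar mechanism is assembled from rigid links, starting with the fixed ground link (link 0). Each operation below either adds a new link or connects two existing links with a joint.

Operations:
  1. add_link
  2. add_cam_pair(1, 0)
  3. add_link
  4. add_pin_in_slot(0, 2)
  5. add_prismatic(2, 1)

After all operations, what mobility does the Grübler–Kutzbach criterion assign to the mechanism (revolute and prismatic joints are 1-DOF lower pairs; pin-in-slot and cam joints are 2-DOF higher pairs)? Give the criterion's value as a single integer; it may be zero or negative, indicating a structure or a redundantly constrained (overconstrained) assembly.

M = 2

link 0 = ground. State L|J1|J2 = 1|0|0
+link1  2|0|0
C(1,0) f=2→J2  2|0|1
+link2  3|0|1
PS(0,2) f=2→J2  3|0|2
P(2,1) f=1→J1  3|1|2
M = 3(3−1)−2·1−2 = 6−2−2 = 2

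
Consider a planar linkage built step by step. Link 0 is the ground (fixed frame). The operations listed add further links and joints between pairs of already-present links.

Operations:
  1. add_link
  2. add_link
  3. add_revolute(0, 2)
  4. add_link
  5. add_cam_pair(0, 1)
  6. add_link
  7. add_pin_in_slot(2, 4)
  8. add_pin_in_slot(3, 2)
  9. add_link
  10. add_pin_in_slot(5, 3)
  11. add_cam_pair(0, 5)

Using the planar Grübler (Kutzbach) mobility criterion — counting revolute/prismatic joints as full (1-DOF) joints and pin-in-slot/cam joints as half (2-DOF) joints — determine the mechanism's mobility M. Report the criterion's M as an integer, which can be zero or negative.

M = 8

[1;0;0] (link 0 is ground)
L+ [2;0;0]
L+ [3;0;0]
R(0,2)∈J1 [3;1;0]
L+ [4;1;0]
C(0,1)∈J2 [4;1;1]
L+ [5;1;1]
PS(2,4)∈J2 [5;1;2]
PS(3,2)∈J2 [5;1;3]
L+ [6;1;3]
PS(5,3)∈J2 [6;1;4]
C(0,5)∈J2 [6;1;5]
mobility = 15 − 2 − 5 = 8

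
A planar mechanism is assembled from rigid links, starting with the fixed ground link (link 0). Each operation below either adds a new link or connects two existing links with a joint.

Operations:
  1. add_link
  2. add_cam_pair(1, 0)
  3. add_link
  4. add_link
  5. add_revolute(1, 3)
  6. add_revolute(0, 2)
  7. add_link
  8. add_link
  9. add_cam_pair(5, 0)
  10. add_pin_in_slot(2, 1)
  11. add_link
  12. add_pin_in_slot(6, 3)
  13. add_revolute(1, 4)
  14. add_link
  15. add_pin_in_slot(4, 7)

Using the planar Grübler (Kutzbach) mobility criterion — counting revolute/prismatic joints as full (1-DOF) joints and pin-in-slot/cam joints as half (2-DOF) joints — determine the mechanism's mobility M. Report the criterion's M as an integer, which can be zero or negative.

(L,J1,J2)=(1,0,0); link0 fixed
link1: (2,0,0)
C 1-0 [J2]: (2,0,1)
link2: (3,0,1)
link3: (4,0,1)
R 1-3 [J1]: (4,1,1)
R 0-2 [J1]: (4,2,1)
link4: (5,2,1)
link5: (6,2,1)
C 5-0 [J2]: (6,2,2)
PS 2-1 [J2]: (6,2,3)
link6: (7,2,3)
PS 6-3 [J2]: (7,2,4)
R 1-4 [J1]: (7,3,4)
link7: (8,3,4)
PS 4-7 [J2]: (8,3,5)
Grübler: 3·7 − 2·3 − 5 = 10

M = 10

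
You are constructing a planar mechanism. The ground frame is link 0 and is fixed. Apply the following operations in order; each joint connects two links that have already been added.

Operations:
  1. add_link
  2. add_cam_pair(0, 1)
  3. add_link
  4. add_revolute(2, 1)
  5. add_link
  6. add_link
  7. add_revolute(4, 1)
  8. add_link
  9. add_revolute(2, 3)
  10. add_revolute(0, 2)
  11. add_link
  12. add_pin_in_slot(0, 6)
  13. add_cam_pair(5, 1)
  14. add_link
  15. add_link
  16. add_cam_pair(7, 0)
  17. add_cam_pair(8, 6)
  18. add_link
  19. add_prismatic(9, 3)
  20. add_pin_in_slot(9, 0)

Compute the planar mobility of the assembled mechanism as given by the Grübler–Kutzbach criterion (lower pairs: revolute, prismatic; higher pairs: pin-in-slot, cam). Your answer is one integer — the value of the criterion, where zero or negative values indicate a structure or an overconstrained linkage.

M = 11

link 0 = ground. State L|J1|J2 = 1|0|0
+link1  2|0|0
C(0,1) f=2→J2  2|0|1
+link2  3|0|1
R(2,1) f=1→J1  3|1|1
+link3  4|1|1
+link4  5|1|1
R(4,1) f=1→J1  5|2|1
+link5  6|2|1
R(2,3) f=1→J1  6|3|1
R(0,2) f=1→J1  6|4|1
+link6  7|4|1
PS(0,6) f=2→J2  7|4|2
C(5,1) f=2→J2  7|4|3
+link7  8|4|3
+link8  9|4|3
C(7,0) f=2→J2  9|4|4
C(8,6) f=2→J2  9|4|5
+link9  10|4|5
P(9,3) f=1→J1  10|5|5
PS(9,0) f=2→J2  10|5|6
M = 3(10−1)−2·5−6 = 27−10−6 = 11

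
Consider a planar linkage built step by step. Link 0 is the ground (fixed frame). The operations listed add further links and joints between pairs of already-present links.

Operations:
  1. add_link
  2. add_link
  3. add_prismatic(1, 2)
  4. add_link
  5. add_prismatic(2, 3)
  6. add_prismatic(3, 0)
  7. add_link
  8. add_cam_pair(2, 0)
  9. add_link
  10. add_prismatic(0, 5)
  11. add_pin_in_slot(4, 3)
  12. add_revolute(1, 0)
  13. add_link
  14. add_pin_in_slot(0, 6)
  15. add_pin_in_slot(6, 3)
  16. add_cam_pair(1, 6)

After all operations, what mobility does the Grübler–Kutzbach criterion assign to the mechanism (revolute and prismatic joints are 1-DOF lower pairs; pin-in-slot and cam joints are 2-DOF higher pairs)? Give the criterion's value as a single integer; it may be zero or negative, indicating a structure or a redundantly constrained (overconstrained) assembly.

M = 3

L=1 J1=0 J2=0
add link → L=2 J1=0 J2=0
add link → L=3 J1=0 J2=0
P@1,2 dof=1 J1 → L=3 J1=1 J2=0
add link → L=4 J1=1 J2=0
P@2,3 dof=1 J1 → L=4 J1=2 J2=0
P@3,0 dof=1 J1 → L=4 J1=3 J2=0
add link → L=5 J1=3 J2=0
C@2,0 dof=2 J2 → L=5 J1=3 J2=1
add link → L=6 J1=3 J2=1
P@0,5 dof=1 J1 → L=6 J1=4 J2=1
PS@4,3 dof=2 J2 → L=6 J1=4 J2=2
R@1,0 dof=1 J1 → L=6 J1=5 J2=2
add link → L=7 J1=5 J2=2
PS@0,6 dof=2 J2 → L=7 J1=5 J2=3
PS@6,3 dof=2 J2 → L=7 J1=5 J2=4
C@1,6 dof=2 J2 → L=7 J1=5 J2=5
M=3(L−1)−2J1−J2=3·6−2·5−5=3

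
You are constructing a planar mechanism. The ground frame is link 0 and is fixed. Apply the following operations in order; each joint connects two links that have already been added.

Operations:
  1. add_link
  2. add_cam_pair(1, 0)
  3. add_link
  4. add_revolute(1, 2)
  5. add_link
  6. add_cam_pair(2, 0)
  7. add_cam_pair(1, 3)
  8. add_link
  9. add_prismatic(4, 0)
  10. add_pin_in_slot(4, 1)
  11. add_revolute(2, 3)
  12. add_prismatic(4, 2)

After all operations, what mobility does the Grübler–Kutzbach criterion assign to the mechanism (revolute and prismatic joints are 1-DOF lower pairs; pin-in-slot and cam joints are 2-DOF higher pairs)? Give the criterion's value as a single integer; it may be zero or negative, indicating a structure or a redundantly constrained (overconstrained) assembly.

(L,J1,J2)=(1,0,0); link0 fixed
link1: (2,0,0)
C 1-0 [J2]: (2,0,1)
link2: (3,0,1)
R 1-2 [J1]: (3,1,1)
link3: (4,1,1)
C 2-0 [J2]: (4,1,2)
C 1-3 [J2]: (4,1,3)
link4: (5,1,3)
P 4-0 [J1]: (5,2,3)
PS 4-1 [J2]: (5,2,4)
R 2-3 [J1]: (5,3,4)
P 4-2 [J1]: (5,4,4)
Grübler: 3·4 − 2·4 − 4 = 0

M = 0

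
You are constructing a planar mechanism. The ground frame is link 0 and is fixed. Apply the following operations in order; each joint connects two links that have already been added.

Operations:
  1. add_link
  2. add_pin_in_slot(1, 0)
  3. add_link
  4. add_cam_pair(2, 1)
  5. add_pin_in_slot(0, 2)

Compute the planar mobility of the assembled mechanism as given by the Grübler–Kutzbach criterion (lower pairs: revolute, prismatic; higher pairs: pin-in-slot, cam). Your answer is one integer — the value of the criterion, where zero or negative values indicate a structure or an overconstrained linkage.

M = 3

link 0 = ground. State L|J1|J2 = 1|0|0
+link1  2|0|0
PS(1,0) f=2→J2  2|0|1
+link2  3|0|1
C(2,1) f=2→J2  3|0|2
PS(0,2) f=2→J2  3|0|3
M = 3(3−1)−2·0−3 = 6−0−3 = 3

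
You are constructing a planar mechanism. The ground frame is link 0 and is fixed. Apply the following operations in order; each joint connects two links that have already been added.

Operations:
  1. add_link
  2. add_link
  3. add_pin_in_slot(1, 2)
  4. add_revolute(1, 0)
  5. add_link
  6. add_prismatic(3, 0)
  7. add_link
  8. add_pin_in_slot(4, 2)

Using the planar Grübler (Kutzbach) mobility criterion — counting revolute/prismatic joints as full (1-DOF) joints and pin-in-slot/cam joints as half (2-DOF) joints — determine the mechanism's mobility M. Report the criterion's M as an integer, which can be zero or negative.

M = 6

ground; <1,0,0>
#1 <2,0,0>
#2 <3,0,0>
PS:1↔2 J2 <3,0,1>
R:1↔0 J1 <3,1,1>
#3 <4,1,1>
P:3↔0 J1 <4,2,1>
#4 <5,2,1>
PS:4↔2 J2 <5,2,2>
3×4 − 2×2 − 1×2 = 6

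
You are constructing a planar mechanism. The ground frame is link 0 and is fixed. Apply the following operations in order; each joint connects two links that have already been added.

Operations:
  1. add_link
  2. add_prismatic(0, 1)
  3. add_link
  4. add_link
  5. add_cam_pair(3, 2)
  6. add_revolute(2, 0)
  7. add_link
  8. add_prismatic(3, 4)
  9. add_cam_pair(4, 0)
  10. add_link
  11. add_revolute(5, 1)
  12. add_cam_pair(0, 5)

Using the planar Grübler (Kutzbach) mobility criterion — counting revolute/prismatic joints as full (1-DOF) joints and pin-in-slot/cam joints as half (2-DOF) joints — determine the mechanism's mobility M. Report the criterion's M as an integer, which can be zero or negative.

link 0 = ground. State L|J1|J2 = 1|0|0
+link1  2|0|0
P(0,1) f=1→J1  2|1|0
+link2  3|1|0
+link3  4|1|0
C(3,2) f=2→J2  4|1|1
R(2,0) f=1→J1  4|2|1
+link4  5|2|1
P(3,4) f=1→J1  5|3|1
C(4,0) f=2→J2  5|3|2
+link5  6|3|2
R(5,1) f=1→J1  6|4|2
C(0,5) f=2→J2  6|4|3
M = 3(6−1)−2·4−3 = 15−8−3 = 4

M = 4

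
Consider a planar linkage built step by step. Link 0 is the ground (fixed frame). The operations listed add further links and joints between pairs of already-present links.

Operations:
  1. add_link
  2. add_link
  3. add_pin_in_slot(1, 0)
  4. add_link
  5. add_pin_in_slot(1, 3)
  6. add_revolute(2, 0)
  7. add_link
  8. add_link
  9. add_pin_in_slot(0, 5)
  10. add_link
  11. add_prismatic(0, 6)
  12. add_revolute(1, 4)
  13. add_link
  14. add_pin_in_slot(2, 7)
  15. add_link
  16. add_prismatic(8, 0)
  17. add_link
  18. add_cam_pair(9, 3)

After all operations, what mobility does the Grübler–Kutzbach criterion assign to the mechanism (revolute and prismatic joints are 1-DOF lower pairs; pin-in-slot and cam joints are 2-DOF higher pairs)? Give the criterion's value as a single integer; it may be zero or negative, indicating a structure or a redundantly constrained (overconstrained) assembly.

M = 14

ground; <1,0,0>
#1 <2,0,0>
#2 <3,0,0>
PS:1↔0 J2 <3,0,1>
#3 <4,0,1>
PS:1↔3 J2 <4,0,2>
R:2↔0 J1 <4,1,2>
#4 <5,1,2>
#5 <6,1,2>
PS:0↔5 J2 <6,1,3>
#6 <7,1,3>
P:0↔6 J1 <7,2,3>
R:1↔4 J1 <7,3,3>
#7 <8,3,3>
PS:2↔7 J2 <8,3,4>
#8 <9,3,4>
P:8↔0 J1 <9,4,4>
#9 <10,4,4>
C:9↔3 J2 <10,4,5>
3×9 − 2×4 − 1×5 = 14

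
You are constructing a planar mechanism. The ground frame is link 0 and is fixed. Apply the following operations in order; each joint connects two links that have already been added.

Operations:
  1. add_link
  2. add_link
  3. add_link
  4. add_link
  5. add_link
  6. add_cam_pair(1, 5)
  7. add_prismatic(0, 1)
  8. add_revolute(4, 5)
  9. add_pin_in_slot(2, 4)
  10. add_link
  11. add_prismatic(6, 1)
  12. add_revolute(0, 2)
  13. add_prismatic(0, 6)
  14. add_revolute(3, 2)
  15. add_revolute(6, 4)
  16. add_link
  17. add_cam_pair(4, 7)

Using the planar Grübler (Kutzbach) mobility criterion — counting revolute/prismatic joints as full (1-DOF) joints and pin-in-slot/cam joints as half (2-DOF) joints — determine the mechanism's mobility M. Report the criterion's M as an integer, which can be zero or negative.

M = 4

link 0 = ground. State L|J1|J2 = 1|0|0
+link1  2|0|0
+link2  3|0|0
+link3  4|0|0
+link4  5|0|0
+link5  6|0|0
C(1,5) f=2→J2  6|0|1
P(0,1) f=1→J1  6|1|1
R(4,5) f=1→J1  6|2|1
PS(2,4) f=2→J2  6|2|2
+link6  7|2|2
P(6,1) f=1→J1  7|3|2
R(0,2) f=1→J1  7|4|2
P(0,6) f=1→J1  7|5|2
R(3,2) f=1→J1  7|6|2
R(6,4) f=1→J1  7|7|2
+link7  8|7|2
C(4,7) f=2→J2  8|7|3
M = 3(8−1)−2·7−3 = 21−14−3 = 4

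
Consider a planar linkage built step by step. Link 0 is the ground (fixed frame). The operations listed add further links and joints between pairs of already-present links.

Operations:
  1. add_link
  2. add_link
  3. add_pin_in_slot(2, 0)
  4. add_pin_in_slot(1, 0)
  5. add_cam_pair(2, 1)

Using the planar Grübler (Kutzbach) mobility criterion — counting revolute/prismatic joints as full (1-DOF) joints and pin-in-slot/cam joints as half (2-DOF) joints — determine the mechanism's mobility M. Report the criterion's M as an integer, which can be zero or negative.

M = 3

L=1 J1=0 J2=0
add link → L=2 J1=0 J2=0
add link → L=3 J1=0 J2=0
PS@2,0 dof=2 J2 → L=3 J1=0 J2=1
PS@1,0 dof=2 J2 → L=3 J1=0 J2=2
C@2,1 dof=2 J2 → L=3 J1=0 J2=3
M=3(L−1)−2J1−J2=3·2−2·0−3=3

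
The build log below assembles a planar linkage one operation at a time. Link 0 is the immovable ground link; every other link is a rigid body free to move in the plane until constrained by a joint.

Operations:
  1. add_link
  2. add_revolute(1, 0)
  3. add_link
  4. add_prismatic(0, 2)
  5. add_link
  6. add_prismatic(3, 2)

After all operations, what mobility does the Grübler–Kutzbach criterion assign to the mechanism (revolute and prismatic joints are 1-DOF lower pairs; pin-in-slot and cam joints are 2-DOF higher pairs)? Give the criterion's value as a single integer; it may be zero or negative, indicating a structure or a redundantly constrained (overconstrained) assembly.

L=1 J1=0 J2=0
add link → L=2 J1=0 J2=0
R@1,0 dof=1 J1 → L=2 J1=1 J2=0
add link → L=3 J1=1 J2=0
P@0,2 dof=1 J1 → L=3 J1=2 J2=0
add link → L=4 J1=2 J2=0
P@3,2 dof=1 J1 → L=4 J1=3 J2=0
M=3(L−1)−2J1−J2=3·3−2·3−0=3

M = 3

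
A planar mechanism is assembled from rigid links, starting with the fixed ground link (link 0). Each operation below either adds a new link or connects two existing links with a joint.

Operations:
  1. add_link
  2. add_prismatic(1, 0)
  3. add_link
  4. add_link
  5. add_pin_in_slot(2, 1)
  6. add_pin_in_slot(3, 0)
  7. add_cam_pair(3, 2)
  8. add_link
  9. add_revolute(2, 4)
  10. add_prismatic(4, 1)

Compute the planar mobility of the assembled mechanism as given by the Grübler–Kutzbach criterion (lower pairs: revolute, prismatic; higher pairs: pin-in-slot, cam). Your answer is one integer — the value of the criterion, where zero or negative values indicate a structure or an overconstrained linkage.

link 0 = ground. State L|J1|J2 = 1|0|0
+link1  2|0|0
P(1,0) f=1→J1  2|1|0
+link2  3|1|0
+link3  4|1|0
PS(2,1) f=2→J2  4|1|1
PS(3,0) f=2→J2  4|1|2
C(3,2) f=2→J2  4|1|3
+link4  5|1|3
R(2,4) f=1→J1  5|2|3
P(4,1) f=1→J1  5|3|3
M = 3(5−1)−2·3−3 = 12−6−3 = 3

M = 3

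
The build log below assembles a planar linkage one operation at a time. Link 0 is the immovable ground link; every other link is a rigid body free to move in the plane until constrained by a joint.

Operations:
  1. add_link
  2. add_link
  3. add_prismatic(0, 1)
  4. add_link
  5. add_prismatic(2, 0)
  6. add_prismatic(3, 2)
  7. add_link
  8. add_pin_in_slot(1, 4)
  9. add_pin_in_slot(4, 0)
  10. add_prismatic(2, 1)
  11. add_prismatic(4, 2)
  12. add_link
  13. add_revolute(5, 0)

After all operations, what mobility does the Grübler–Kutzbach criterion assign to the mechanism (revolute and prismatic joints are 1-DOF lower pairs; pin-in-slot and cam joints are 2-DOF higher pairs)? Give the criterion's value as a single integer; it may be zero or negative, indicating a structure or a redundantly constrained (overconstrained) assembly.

link 0 = ground. State L|J1|J2 = 1|0|0
+link1  2|0|0
+link2  3|0|0
P(0,1) f=1→J1  3|1|0
+link3  4|1|0
P(2,0) f=1→J1  4|2|0
P(3,2) f=1→J1  4|3|0
+link4  5|3|0
PS(1,4) f=2→J2  5|3|1
PS(4,0) f=2→J2  5|3|2
P(2,1) f=1→J1  5|4|2
P(4,2) f=1→J1  5|5|2
+link5  6|5|2
R(5,0) f=1→J1  6|6|2
M = 3(6−1)−2·6−2 = 15−12−2 = 1

M = 1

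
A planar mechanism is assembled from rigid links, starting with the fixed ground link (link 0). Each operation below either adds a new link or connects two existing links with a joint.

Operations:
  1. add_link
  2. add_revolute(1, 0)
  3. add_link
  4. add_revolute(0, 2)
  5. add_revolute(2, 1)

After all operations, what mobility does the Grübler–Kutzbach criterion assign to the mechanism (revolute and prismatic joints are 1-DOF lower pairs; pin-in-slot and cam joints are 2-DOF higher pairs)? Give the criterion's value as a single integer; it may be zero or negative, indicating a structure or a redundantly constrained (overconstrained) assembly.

L=1 J1=0 J2=0
add link → L=2 J1=0 J2=0
R@1,0 dof=1 J1 → L=2 J1=1 J2=0
add link → L=3 J1=1 J2=0
R@0,2 dof=1 J1 → L=3 J1=2 J2=0
R@2,1 dof=1 J1 → L=3 J1=3 J2=0
M=3(L−1)−2J1−J2=3·2−2·3−0=0

M = 0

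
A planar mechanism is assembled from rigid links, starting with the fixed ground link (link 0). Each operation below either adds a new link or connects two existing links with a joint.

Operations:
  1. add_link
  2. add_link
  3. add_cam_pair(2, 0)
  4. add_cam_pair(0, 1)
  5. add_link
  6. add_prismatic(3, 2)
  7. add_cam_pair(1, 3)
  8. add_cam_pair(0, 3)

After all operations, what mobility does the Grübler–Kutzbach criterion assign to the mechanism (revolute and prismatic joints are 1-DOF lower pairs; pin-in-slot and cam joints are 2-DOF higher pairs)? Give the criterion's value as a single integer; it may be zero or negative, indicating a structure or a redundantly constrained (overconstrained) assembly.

M = 3

[1;0;0] (link 0 is ground)
L+ [2;0;0]
L+ [3;0;0]
C(2,0)∈J2 [3;0;1]
C(0,1)∈J2 [3;0;2]
L+ [4;0;2]
P(3,2)∈J1 [4;1;2]
C(1,3)∈J2 [4;1;3]
C(0,3)∈J2 [4;1;4]
mobility = 9 − 2 − 4 = 3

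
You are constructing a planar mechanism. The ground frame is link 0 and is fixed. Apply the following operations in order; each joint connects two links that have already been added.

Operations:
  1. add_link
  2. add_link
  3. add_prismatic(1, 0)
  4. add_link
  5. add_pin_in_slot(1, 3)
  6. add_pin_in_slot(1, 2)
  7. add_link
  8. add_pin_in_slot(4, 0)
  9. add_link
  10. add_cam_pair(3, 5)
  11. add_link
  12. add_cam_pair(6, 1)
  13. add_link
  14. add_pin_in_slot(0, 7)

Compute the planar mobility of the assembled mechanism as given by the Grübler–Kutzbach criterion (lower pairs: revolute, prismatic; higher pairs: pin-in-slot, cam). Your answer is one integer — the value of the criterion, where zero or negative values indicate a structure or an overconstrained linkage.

(L,J1,J2)=(1,0,0); link0 fixed
link1: (2,0,0)
link2: (3,0,0)
P 1-0 [J1]: (3,1,0)
link3: (4,1,0)
PS 1-3 [J2]: (4,1,1)
PS 1-2 [J2]: (4,1,2)
link4: (5,1,2)
PS 4-0 [J2]: (5,1,3)
link5: (6,1,3)
C 3-5 [J2]: (6,1,4)
link6: (7,1,4)
C 6-1 [J2]: (7,1,5)
link7: (8,1,5)
PS 0-7 [J2]: (8,1,6)
Grübler: 3·7 − 2·1 − 6 = 13

M = 13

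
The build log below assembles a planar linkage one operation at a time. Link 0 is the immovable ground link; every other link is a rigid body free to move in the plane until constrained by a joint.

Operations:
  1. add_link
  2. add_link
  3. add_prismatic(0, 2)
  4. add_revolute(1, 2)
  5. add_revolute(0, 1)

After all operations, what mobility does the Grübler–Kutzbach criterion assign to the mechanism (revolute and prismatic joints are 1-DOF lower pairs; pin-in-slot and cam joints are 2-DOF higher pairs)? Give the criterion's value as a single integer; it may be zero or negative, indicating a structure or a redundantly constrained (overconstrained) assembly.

[1;0;0] (link 0 is ground)
L+ [2;0;0]
L+ [3;0;0]
P(0,2)∈J1 [3;1;0]
R(1,2)∈J1 [3;2;0]
R(0,1)∈J1 [3;3;0]
mobility = 6 − 6 − 0 = 0

M = 0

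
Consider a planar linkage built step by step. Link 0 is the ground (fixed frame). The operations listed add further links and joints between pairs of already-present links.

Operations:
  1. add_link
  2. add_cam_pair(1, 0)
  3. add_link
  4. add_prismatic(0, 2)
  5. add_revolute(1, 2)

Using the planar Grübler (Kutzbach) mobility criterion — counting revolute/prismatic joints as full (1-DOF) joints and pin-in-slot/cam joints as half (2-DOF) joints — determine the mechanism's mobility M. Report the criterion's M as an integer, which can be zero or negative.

ground; <1,0,0>
#1 <2,0,0>
C:1↔0 J2 <2,0,1>
#2 <3,0,1>
P:0↔2 J1 <3,1,1>
R:1↔2 J1 <3,2,1>
3×2 − 2×2 − 1×1 = 1

M = 1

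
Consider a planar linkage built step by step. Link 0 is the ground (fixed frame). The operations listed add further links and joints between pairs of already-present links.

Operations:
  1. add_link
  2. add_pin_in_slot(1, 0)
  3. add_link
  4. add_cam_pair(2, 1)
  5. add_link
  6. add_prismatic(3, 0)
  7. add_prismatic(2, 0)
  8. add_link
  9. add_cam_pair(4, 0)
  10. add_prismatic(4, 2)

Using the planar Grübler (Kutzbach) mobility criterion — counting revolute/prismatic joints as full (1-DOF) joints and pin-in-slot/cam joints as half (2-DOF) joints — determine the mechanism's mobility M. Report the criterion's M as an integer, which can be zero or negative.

M = 3

ground; <1,0,0>
#1 <2,0,0>
PS:1↔0 J2 <2,0,1>
#2 <3,0,1>
C:2↔1 J2 <3,0,2>
#3 <4,0,2>
P:3↔0 J1 <4,1,2>
P:2↔0 J1 <4,2,2>
#4 <5,2,2>
C:4↔0 J2 <5,2,3>
P:4↔2 J1 <5,3,3>
3×4 − 2×3 − 1×3 = 3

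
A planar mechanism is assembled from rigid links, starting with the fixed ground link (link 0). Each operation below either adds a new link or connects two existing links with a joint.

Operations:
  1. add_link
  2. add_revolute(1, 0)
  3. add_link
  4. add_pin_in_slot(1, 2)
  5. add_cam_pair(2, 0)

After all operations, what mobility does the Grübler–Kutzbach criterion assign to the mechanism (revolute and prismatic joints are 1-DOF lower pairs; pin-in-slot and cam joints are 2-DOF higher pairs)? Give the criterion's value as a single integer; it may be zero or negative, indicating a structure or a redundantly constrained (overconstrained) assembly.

M = 2

L=1 J1=0 J2=0
add link → L=2 J1=0 J2=0
R@1,0 dof=1 J1 → L=2 J1=1 J2=0
add link → L=3 J1=1 J2=0
PS@1,2 dof=2 J2 → L=3 J1=1 J2=1
C@2,0 dof=2 J2 → L=3 J1=1 J2=2
M=3(L−1)−2J1−J2=3·2−2·1−2=2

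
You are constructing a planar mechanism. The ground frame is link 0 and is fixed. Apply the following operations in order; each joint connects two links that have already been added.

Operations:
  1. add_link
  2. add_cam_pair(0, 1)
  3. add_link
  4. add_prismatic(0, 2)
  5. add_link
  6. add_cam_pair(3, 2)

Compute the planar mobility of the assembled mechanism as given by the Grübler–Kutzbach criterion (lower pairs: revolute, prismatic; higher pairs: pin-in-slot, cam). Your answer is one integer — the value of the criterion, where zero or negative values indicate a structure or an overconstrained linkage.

L=1 J1=0 J2=0
add link → L=2 J1=0 J2=0
C@0,1 dof=2 J2 → L=2 J1=0 J2=1
add link → L=3 J1=0 J2=1
P@0,2 dof=1 J1 → L=3 J1=1 J2=1
add link → L=4 J1=1 J2=1
C@3,2 dof=2 J2 → L=4 J1=1 J2=2
M=3(L−1)−2J1−J2=3·3−2·1−2=5

M = 5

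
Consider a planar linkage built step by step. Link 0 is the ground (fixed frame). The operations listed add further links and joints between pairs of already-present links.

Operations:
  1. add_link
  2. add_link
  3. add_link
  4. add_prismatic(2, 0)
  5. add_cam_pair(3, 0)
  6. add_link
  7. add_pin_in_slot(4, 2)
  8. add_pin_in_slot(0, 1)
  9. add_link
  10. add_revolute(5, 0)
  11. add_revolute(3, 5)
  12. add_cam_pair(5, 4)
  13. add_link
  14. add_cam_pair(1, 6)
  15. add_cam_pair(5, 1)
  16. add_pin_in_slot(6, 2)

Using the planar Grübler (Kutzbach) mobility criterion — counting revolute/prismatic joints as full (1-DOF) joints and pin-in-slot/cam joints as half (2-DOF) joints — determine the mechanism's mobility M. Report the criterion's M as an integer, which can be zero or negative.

L=1 J1=0 J2=0
add link → L=2 J1=0 J2=0
add link → L=3 J1=0 J2=0
add link → L=4 J1=0 J2=0
P@2,0 dof=1 J1 → L=4 J1=1 J2=0
C@3,0 dof=2 J2 → L=4 J1=1 J2=1
add link → L=5 J1=1 J2=1
PS@4,2 dof=2 J2 → L=5 J1=1 J2=2
PS@0,1 dof=2 J2 → L=5 J1=1 J2=3
add link → L=6 J1=1 J2=3
R@5,0 dof=1 J1 → L=6 J1=2 J2=3
R@3,5 dof=1 J1 → L=6 J1=3 J2=3
C@5,4 dof=2 J2 → L=6 J1=3 J2=4
add link → L=7 J1=3 J2=4
C@1,6 dof=2 J2 → L=7 J1=3 J2=5
C@5,1 dof=2 J2 → L=7 J1=3 J2=6
PS@6,2 dof=2 J2 → L=7 J1=3 J2=7
M=3(L−1)−2J1−J2=3·6−2·3−7=5

M = 5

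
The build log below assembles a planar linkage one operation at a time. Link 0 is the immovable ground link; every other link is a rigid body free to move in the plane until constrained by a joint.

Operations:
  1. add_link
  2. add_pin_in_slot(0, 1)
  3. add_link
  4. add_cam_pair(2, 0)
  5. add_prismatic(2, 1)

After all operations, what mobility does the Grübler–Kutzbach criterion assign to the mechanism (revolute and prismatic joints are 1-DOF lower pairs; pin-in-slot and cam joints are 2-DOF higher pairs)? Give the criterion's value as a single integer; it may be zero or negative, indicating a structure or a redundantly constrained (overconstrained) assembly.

M = 2

[1;0;0] (link 0 is ground)
L+ [2;0;0]
PS(0,1)∈J2 [2;0;1]
L+ [3;0;1]
C(2,0)∈J2 [3;0;2]
P(2,1)∈J1 [3;1;2]
mobility = 6 − 2 − 2 = 2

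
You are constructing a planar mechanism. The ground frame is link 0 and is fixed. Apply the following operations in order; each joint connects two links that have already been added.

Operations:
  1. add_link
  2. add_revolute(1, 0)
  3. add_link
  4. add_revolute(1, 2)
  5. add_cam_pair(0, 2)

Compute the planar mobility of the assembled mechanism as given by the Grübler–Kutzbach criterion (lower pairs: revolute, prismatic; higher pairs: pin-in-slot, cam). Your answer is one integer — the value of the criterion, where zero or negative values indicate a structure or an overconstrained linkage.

L=1 J1=0 J2=0
add link → L=2 J1=0 J2=0
R@1,0 dof=1 J1 → L=2 J1=1 J2=0
add link → L=3 J1=1 J2=0
R@1,2 dof=1 J1 → L=3 J1=2 J2=0
C@0,2 dof=2 J2 → L=3 J1=2 J2=1
M=3(L−1)−2J1−J2=3·2−2·2−1=1

M = 1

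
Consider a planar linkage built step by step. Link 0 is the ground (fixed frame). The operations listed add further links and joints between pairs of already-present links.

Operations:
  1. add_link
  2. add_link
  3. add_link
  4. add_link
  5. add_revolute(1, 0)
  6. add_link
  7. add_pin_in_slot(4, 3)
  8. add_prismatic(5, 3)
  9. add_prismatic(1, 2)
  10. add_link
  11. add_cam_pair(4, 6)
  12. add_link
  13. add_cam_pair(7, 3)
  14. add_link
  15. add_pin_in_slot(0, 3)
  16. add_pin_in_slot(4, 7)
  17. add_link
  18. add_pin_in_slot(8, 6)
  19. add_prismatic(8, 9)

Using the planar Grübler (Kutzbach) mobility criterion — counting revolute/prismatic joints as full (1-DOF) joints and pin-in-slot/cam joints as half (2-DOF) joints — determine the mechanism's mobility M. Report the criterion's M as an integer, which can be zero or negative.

ground; <1,0,0>
#1 <2,0,0>
#2 <3,0,0>
#3 <4,0,0>
#4 <5,0,0>
R:1↔0 J1 <5,1,0>
#5 <6,1,0>
PS:4↔3 J2 <6,1,1>
P:5↔3 J1 <6,2,1>
P:1↔2 J1 <6,3,1>
#6 <7,3,1>
C:4↔6 J2 <7,3,2>
#7 <8,3,2>
C:7↔3 J2 <8,3,3>
#8 <9,3,3>
PS:0↔3 J2 <9,3,4>
PS:4↔7 J2 <9,3,5>
#9 <10,3,5>
PS:8↔6 J2 <10,3,6>
P:8↔9 J1 <10,4,6>
3×9 − 2×4 − 1×6 = 13

M = 13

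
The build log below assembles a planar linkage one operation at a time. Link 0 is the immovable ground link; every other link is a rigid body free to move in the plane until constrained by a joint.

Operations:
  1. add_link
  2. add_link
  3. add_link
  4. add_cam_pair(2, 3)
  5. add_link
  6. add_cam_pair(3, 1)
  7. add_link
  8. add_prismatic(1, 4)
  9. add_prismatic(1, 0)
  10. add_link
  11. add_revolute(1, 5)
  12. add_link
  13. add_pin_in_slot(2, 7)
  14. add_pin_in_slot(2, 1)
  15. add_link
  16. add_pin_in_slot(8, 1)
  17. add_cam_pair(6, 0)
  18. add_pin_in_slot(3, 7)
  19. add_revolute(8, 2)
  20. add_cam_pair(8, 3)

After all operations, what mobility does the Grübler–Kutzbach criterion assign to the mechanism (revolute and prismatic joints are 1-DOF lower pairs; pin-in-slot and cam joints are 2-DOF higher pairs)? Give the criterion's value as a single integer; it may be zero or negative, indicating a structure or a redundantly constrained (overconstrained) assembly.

[1;0;0] (link 0 is ground)
L+ [2;0;0]
L+ [3;0;0]
L+ [4;0;0]
C(2,3)∈J2 [4;0;1]
L+ [5;0;1]
C(3,1)∈J2 [5;0;2]
L+ [6;0;2]
P(1,4)∈J1 [6;1;2]
P(1,0)∈J1 [6;2;2]
L+ [7;2;2]
R(1,5)∈J1 [7;3;2]
L+ [8;3;2]
PS(2,7)∈J2 [8;3;3]
PS(2,1)∈J2 [8;3;4]
L+ [9;3;4]
PS(8,1)∈J2 [9;3;5]
C(6,0)∈J2 [9;3;6]
PS(3,7)∈J2 [9;3;7]
R(8,2)∈J1 [9;4;7]
C(8,3)∈J2 [9;4;8]
mobility = 24 − 8 − 8 = 8

M = 8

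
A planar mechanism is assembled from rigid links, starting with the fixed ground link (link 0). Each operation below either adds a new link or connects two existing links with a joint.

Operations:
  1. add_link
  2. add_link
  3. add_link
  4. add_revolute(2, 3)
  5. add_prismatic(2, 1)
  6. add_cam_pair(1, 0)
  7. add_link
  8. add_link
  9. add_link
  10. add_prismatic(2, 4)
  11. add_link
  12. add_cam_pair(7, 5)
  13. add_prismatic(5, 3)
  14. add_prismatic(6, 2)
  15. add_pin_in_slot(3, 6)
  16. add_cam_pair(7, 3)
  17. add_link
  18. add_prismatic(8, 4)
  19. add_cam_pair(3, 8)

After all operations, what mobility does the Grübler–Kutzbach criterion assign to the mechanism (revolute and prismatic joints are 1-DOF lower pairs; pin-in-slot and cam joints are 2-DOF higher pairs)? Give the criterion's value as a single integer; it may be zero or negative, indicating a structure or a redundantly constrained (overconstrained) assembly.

ground; <1,0,0>
#1 <2,0,0>
#2 <3,0,0>
#3 <4,0,0>
R:2↔3 J1 <4,1,0>
P:2↔1 J1 <4,2,0>
C:1↔0 J2 <4,2,1>
#4 <5,2,1>
#5 <6,2,1>
#6 <7,2,1>
P:2↔4 J1 <7,3,1>
#7 <8,3,1>
C:7↔5 J2 <8,3,2>
P:5↔3 J1 <8,4,2>
P:6↔2 J1 <8,5,2>
PS:3↔6 J2 <8,5,3>
C:7↔3 J2 <8,5,4>
#8 <9,5,4>
P:8↔4 J1 <9,6,4>
C:3↔8 J2 <9,6,5>
3×8 − 2×6 − 1×5 = 7

M = 7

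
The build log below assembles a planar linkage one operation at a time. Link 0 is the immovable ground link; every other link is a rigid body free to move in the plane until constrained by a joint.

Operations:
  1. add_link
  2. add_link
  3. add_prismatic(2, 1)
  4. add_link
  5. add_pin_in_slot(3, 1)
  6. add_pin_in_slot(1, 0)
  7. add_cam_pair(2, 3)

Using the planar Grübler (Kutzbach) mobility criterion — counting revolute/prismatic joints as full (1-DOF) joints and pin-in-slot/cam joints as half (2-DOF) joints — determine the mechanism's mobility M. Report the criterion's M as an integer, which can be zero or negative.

M = 4

[1;0;0] (link 0 is ground)
L+ [2;0;0]
L+ [3;0;0]
P(2,1)∈J1 [3;1;0]
L+ [4;1;0]
PS(3,1)∈J2 [4;1;1]
PS(1,0)∈J2 [4;1;2]
C(2,3)∈J2 [4;1;3]
mobility = 9 − 2 − 3 = 4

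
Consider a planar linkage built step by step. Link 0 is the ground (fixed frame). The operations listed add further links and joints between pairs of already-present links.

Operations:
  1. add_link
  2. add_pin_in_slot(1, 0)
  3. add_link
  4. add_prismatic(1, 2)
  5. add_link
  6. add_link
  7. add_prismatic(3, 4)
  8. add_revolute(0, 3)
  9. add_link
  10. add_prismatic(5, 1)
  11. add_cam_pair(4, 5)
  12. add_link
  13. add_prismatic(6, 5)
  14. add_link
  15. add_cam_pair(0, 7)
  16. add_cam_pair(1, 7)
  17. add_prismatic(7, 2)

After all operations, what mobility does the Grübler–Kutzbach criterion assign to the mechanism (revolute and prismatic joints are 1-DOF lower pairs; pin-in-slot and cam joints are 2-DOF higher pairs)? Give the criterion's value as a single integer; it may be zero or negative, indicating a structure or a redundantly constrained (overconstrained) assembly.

M = 5

[1;0;0] (link 0 is ground)
L+ [2;0;0]
PS(1,0)∈J2 [2;0;1]
L+ [3;0;1]
P(1,2)∈J1 [3;1;1]
L+ [4;1;1]
L+ [5;1;1]
P(3,4)∈J1 [5;2;1]
R(0,3)∈J1 [5;3;1]
L+ [6;3;1]
P(5,1)∈J1 [6;4;1]
C(4,5)∈J2 [6;4;2]
L+ [7;4;2]
P(6,5)∈J1 [7;5;2]
L+ [8;5;2]
C(0,7)∈J2 [8;5;3]
C(1,7)∈J2 [8;5;4]
P(7,2)∈J1 [8;6;4]
mobility = 21 − 12 − 4 = 5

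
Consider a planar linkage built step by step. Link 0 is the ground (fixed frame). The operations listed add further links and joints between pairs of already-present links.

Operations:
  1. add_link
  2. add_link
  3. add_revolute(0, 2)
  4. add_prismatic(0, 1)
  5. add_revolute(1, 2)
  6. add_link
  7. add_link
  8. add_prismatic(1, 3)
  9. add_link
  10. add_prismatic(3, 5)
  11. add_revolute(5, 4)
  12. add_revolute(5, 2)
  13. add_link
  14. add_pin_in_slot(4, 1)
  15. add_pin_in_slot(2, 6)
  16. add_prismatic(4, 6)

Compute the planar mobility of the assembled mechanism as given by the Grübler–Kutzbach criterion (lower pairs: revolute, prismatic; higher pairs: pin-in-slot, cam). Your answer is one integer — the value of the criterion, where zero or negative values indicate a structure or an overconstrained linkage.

[1;0;0] (link 0 is ground)
L+ [2;0;0]
L+ [3;0;0]
R(0,2)∈J1 [3;1;0]
P(0,1)∈J1 [3;2;0]
R(1,2)∈J1 [3;3;0]
L+ [4;3;0]
L+ [5;3;0]
P(1,3)∈J1 [5;4;0]
L+ [6;4;0]
P(3,5)∈J1 [6;5;0]
R(5,4)∈J1 [6;6;0]
R(5,2)∈J1 [6;7;0]
L+ [7;7;0]
PS(4,1)∈J2 [7;7;1]
PS(2,6)∈J2 [7;7;2]
P(4,6)∈J1 [7;8;2]
mobility = 18 − 16 − 2 = 0

M = 0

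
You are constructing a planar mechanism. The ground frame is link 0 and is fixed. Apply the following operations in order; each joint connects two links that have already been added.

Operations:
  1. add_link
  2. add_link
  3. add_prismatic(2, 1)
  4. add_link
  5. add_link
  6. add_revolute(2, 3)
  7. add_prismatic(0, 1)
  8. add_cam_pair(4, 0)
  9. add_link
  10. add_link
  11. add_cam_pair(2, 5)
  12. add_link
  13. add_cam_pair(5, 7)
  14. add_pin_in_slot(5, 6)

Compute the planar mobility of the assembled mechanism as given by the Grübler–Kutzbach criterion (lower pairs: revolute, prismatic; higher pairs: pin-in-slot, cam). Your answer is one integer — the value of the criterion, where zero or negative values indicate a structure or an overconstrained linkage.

M = 11

link 0 = ground. State L|J1|J2 = 1|0|0
+link1  2|0|0
+link2  3|0|0
P(2,1) f=1→J1  3|1|0
+link3  4|1|0
+link4  5|1|0
R(2,3) f=1→J1  5|2|0
P(0,1) f=1→J1  5|3|0
C(4,0) f=2→J2  5|3|1
+link5  6|3|1
+link6  7|3|1
C(2,5) f=2→J2  7|3|2
+link7  8|3|2
C(5,7) f=2→J2  8|3|3
PS(5,6) f=2→J2  8|3|4
M = 3(8−1)−2·3−4 = 21−6−4 = 11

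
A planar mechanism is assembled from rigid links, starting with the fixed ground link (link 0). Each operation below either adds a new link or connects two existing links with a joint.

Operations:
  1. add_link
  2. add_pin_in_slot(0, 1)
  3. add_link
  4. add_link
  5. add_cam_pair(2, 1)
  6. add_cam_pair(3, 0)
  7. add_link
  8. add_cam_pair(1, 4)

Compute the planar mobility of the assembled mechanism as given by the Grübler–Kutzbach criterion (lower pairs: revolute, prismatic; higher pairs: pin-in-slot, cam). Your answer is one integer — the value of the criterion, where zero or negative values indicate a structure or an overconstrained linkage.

L=1 J1=0 J2=0
add link → L=2 J1=0 J2=0
PS@0,1 dof=2 J2 → L=2 J1=0 J2=1
add link → L=3 J1=0 J2=1
add link → L=4 J1=0 J2=1
C@2,1 dof=2 J2 → L=4 J1=0 J2=2
C@3,0 dof=2 J2 → L=4 J1=0 J2=3
add link → L=5 J1=0 J2=3
C@1,4 dof=2 J2 → L=5 J1=0 J2=4
M=3(L−1)−2J1−J2=3·4−2·0−4=8

M = 8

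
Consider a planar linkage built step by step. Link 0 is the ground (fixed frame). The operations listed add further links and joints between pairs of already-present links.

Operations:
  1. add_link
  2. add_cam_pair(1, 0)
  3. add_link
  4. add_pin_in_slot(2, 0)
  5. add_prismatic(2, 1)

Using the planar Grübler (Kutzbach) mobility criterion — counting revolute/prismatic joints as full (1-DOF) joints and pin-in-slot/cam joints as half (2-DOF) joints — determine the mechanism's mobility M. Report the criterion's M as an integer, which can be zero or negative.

[1;0;0] (link 0 is ground)
L+ [2;0;0]
C(1,0)∈J2 [2;0;1]
L+ [3;0;1]
PS(2,0)∈J2 [3;0;2]
P(2,1)∈J1 [3;1;2]
mobility = 6 − 2 − 2 = 2

M = 2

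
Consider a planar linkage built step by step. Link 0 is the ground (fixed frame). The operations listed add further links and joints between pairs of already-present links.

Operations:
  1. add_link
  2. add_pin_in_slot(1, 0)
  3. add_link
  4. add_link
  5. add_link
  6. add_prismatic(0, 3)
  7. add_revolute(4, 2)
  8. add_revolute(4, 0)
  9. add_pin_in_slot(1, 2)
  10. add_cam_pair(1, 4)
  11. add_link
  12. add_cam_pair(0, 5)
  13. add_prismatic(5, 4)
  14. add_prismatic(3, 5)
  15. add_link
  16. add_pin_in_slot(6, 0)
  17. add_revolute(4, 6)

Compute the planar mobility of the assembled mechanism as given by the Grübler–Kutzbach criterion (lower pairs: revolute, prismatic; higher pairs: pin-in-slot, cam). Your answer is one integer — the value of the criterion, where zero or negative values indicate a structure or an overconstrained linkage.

M = 1

[1;0;0] (link 0 is ground)
L+ [2;0;0]
PS(1,0)∈J2 [2;0;1]
L+ [3;0;1]
L+ [4;0;1]
L+ [5;0;1]
P(0,3)∈J1 [5;1;1]
R(4,2)∈J1 [5;2;1]
R(4,0)∈J1 [5;3;1]
PS(1,2)∈J2 [5;3;2]
C(1,4)∈J2 [5;3;3]
L+ [6;3;3]
C(0,5)∈J2 [6;3;4]
P(5,4)∈J1 [6;4;4]
P(3,5)∈J1 [6;5;4]
L+ [7;5;4]
PS(6,0)∈J2 [7;5;5]
R(4,6)∈J1 [7;6;5]
mobility = 18 − 12 − 5 = 1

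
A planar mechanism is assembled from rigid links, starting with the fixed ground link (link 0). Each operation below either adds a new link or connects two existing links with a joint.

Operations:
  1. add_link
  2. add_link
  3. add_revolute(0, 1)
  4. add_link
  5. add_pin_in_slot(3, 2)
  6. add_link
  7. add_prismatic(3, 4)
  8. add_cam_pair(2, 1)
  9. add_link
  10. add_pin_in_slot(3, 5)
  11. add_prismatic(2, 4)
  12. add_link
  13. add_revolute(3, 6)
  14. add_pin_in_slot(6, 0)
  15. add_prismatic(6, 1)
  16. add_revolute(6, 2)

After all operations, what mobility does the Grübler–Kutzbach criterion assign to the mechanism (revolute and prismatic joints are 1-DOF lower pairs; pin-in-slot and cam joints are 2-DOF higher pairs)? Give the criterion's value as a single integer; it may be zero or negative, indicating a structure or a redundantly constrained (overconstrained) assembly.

(L,J1,J2)=(1,0,0); link0 fixed
link1: (2,0,0)
link2: (3,0,0)
R 0-1 [J1]: (3,1,0)
link3: (4,1,0)
PS 3-2 [J2]: (4,1,1)
link4: (5,1,1)
P 3-4 [J1]: (5,2,1)
C 2-1 [J2]: (5,2,2)
link5: (6,2,2)
PS 3-5 [J2]: (6,2,3)
P 2-4 [J1]: (6,3,3)
link6: (7,3,3)
R 3-6 [J1]: (7,4,3)
PS 6-0 [J2]: (7,4,4)
P 6-1 [J1]: (7,5,4)
R 6-2 [J1]: (7,6,4)
Grübler: 3·6 − 2·6 − 4 = 2

M = 2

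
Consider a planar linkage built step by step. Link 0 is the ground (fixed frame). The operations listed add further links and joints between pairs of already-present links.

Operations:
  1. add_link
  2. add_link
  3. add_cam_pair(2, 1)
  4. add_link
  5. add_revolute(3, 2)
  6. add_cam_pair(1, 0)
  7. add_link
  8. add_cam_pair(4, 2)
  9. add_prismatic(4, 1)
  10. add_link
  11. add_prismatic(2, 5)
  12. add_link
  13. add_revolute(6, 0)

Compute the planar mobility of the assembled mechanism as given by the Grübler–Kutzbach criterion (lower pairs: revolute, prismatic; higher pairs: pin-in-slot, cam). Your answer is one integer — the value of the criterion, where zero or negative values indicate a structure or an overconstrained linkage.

M = 7

ground; <1,0,0>
#1 <2,0,0>
#2 <3,0,0>
C:2↔1 J2 <3,0,1>
#3 <4,0,1>
R:3↔2 J1 <4,1,1>
C:1↔0 J2 <4,1,2>
#4 <5,1,2>
C:4↔2 J2 <5,1,3>
P:4↔1 J1 <5,2,3>
#5 <6,2,3>
P:2↔5 J1 <6,3,3>
#6 <7,3,3>
R:6↔0 J1 <7,4,3>
3×6 − 2×4 − 1×3 = 7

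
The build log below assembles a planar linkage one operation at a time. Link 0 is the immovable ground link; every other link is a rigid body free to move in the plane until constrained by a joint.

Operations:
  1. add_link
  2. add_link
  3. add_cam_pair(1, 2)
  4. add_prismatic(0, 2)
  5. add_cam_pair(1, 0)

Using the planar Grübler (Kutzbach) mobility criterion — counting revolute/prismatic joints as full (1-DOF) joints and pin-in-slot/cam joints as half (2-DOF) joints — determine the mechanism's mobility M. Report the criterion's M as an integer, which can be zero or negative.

ground; <1,0,0>
#1 <2,0,0>
#2 <3,0,0>
C:1↔2 J2 <3,0,1>
P:0↔2 J1 <3,1,1>
C:1↔0 J2 <3,1,2>
3×2 − 2×1 − 1×2 = 2

M = 2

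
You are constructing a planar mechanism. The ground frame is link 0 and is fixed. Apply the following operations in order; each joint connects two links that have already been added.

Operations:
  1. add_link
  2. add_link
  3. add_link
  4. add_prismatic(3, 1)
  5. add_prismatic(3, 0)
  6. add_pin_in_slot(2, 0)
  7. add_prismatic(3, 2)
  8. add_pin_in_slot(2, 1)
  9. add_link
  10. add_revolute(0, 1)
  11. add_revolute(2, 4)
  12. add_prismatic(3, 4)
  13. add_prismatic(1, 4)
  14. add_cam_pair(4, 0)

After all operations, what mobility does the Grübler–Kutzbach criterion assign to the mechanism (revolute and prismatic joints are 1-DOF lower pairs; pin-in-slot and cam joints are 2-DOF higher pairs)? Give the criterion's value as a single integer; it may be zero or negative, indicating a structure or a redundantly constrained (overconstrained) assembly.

link 0 = ground. State L|J1|J2 = 1|0|0
+link1  2|0|0
+link2  3|0|0
+link3  4|0|0
P(3,1) f=1→J1  4|1|0
P(3,0) f=1→J1  4|2|0
PS(2,0) f=2→J2  4|2|1
P(3,2) f=1→J1  4|3|1
PS(2,1) f=2→J2  4|3|2
+link4  5|3|2
R(0,1) f=1→J1  5|4|2
R(2,4) f=1→J1  5|5|2
P(3,4) f=1→J1  5|6|2
P(1,4) f=1→J1  5|7|2
C(4,0) f=2→J2  5|7|3
M = 3(5−1)−2·7−3 = 12−14−3 = -5

M = -5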